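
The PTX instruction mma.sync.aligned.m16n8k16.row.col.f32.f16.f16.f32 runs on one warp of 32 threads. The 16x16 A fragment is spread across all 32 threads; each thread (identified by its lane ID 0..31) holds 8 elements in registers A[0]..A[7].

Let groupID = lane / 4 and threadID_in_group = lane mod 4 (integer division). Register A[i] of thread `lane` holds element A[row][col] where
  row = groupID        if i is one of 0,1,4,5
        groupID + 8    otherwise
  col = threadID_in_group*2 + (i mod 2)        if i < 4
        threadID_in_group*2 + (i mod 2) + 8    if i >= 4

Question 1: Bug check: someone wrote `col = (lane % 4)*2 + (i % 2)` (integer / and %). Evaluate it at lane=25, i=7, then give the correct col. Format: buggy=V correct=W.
`(lane % 4)*2 + (i % 2)`[25,7]⇒3
25: gr=6,th=1
[7] (6+8,1*2+1+8) = (14,11)
col: 3 vs 11

buggy=3 correct=11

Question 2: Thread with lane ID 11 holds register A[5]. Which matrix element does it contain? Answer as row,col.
2,15

11: gid=2,tid=3
[5] (2+0,3*2+1+8) = (2,15)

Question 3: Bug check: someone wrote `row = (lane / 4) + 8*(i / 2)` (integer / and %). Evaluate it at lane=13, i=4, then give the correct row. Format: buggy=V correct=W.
`(lane / 4) + 8*(i / 2)`[13,4]->19
lane 13: gid=3 (13/4), tid=1 (13%4)
i=4: r=3+0=3, c=1*2+0+8=10
row: 19 vs 3

buggy=19 correct=3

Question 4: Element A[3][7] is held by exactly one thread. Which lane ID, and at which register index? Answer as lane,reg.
15,1

r=3→G=3,rhi=0  c=7→chi=0,T=3,p=1
L=3*4+3=15  i=0*4+0*2+1=1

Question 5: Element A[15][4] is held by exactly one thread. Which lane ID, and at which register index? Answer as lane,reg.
r=15->g=7,rb=1  c=4->cb=0,t=2,b0=0
L=7*4+2=30  i=0*4+1*2+0=2

30,2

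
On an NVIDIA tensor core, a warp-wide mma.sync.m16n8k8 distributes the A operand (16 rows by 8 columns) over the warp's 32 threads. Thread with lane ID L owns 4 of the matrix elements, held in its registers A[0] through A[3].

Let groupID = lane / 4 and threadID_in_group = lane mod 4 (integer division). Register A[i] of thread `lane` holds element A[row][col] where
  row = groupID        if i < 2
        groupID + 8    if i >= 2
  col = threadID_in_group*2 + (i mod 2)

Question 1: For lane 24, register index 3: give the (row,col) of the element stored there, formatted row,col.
14,1

lane 24: G=6 (24/4), T=0 (24%4)
i=3: r=6+8=14, c=0*2+1=1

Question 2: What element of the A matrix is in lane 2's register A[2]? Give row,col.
8,4

L=2->gid=2>>2=0, tid=2&3=2
[2]->row 0+8=8  col 2·2+0=4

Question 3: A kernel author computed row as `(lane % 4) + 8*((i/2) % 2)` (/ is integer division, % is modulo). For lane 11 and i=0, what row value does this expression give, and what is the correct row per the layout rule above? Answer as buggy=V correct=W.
`(lane % 4) + 8*((i/2) % 2)`[11,0]->3
L=11->g=11>>2=2, t=11&3=3
[0]->row 2+0=2  col 3·2+0=6
row: 3 vs 2

buggy=3 correct=2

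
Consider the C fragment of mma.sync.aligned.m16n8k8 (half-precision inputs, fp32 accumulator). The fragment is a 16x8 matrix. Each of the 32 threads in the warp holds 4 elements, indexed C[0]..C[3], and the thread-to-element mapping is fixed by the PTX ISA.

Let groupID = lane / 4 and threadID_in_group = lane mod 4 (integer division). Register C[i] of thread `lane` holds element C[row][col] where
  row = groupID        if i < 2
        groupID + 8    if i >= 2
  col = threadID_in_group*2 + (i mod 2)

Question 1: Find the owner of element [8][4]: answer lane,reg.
r:8=>grp=0,rB=1  c:4=>tig=2,lo=0
L=0*4+2=2  i=1*2+0=2

2,2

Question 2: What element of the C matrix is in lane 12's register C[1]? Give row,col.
lane 12->12/4=3, 12 mod 4=0
i=1  r:3+0->3  c:2·0+1->1

3,1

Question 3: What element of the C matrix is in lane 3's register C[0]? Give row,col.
0,6

L=3=>grp=3>>2=0, tig=3&3=3
[0]=>row 0+0=0  col 3·2+0=6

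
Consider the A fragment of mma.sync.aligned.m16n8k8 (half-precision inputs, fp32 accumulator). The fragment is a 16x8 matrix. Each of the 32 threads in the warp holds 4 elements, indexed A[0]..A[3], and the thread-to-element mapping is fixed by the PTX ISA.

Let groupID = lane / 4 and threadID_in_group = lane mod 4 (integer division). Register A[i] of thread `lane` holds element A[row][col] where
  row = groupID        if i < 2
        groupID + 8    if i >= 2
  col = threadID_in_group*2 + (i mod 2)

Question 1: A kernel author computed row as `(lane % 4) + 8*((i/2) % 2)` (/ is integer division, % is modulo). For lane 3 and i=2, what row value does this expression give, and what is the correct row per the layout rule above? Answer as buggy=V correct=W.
`(lane % 4) + 8*((i/2) % 2)`[3,2]=>11
3: grp=0,tig=3
[2] (0+8,3*2+0) = (8,6)
row: 11 vs 8

buggy=11 correct=8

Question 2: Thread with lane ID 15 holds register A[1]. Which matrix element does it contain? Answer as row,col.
3,7

lane 15->15/4=3, 15 mod 4=3
i=1  r:3+0->3  c:2·3+1->7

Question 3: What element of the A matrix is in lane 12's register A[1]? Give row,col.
L=12⇒gr=12>>2=3, th=12&3=0
[1]⇒row 3+0=3  col 0·2+1=1

3,1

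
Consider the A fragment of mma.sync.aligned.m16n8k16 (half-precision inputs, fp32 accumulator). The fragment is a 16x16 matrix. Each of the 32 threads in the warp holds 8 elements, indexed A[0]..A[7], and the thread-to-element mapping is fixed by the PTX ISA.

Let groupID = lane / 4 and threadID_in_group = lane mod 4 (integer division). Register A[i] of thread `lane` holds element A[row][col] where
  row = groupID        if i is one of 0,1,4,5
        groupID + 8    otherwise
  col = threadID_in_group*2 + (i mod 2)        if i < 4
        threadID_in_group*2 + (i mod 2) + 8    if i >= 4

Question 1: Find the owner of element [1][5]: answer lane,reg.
6,1

r: 1->gid=1,r8=0  c: 5->c8=0,tid=2,i&1=1
L=1*4+2=6  i=0*4+0*2+1=1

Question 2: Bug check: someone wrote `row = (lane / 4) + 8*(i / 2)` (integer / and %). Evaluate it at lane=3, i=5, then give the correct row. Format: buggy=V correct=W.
`(lane / 4) + 8*(i / 2)`[3,5]->16
3: gid=0,tid=3
[5] (0+0,3*2+1+8) = (0,15)
row: 16 vs 0

buggy=16 correct=0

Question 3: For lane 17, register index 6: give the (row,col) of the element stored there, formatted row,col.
17: gr=4,th=1
[6] (4+8,1*2+0+8) = (12,10)

12,10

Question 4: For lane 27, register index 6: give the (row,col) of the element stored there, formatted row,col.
14,14

lane 27: gid=6 (27/4), tid=3 (27%4)
i=6: r=6+8=14, c=3*2+0+8=14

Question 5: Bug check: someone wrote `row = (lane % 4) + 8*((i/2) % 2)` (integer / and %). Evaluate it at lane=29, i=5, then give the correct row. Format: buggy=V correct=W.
`(lane % 4) + 8*((i/2) % 2)`[29,5]→1
29: G=7,T=1
[5] (7+0,1*2+1+8) = (7,11)
row: 1 vs 7

buggy=1 correct=7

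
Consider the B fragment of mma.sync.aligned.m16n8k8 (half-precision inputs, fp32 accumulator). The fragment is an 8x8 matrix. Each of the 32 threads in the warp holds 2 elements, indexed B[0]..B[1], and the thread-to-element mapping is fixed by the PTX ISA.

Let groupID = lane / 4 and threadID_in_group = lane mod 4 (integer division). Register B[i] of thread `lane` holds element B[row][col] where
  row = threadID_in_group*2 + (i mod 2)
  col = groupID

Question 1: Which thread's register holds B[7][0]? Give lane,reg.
c:0=>grp=0  r:7=>tig=3,lo=1
L=0*4+3=3  i=1=1

3,1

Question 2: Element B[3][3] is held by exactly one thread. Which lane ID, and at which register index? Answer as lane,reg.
c: 3->gid=3  r: 3->tid=1,i&1=1
L=3*4+1=13  i=1=1

13,1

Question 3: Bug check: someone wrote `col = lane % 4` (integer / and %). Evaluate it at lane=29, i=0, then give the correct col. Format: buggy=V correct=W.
buggy=1 correct=7

`lane % 4`[29,0]->1
29: g=7,t=1
[0] (1*2+0,7) = (2,7)
col: 1 vs 7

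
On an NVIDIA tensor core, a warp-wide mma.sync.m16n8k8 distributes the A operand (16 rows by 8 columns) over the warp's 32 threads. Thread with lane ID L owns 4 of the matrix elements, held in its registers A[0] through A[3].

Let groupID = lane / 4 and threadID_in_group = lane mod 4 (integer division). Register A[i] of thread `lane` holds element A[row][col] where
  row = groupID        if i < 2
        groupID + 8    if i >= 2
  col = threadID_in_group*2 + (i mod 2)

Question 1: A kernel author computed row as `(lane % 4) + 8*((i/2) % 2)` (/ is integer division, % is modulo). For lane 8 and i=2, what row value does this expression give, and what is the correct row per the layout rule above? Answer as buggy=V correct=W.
`(lane % 4) + 8*((i/2) % 2)`[8,2]⇒8
lane 8⇒8/4=2, 8 mod 4=0
i=2  r:2+8⇒10  c:2·0+0⇒0
row: 8 vs 10

buggy=8 correct=10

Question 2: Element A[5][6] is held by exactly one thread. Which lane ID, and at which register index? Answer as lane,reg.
23,0

r=5→G=5,rhi=0  c=6→T=3,p=0
L=5*4+3=23  i=0*2+0=0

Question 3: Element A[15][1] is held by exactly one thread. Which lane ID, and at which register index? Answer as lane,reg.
r:15=>grp=7,rB=1  c:1=>tig=0,lo=1
L=7*4+0=28  i=1*2+1=3

28,3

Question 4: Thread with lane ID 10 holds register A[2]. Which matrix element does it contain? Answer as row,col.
10,4

10: g=2,t=2
[2] (2+8,2*2+0) = (10,4)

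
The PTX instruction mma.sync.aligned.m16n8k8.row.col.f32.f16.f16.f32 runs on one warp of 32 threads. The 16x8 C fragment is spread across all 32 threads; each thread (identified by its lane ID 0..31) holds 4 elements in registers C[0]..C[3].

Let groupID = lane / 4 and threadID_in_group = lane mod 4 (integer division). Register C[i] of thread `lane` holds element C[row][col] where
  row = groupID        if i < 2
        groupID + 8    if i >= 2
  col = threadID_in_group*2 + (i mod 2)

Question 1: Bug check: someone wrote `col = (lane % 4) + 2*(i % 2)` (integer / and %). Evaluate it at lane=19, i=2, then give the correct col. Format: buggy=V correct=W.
`(lane % 4) + 2*(i % 2)`[19,2]->3
19: g=4,t=3
[2] (4+8,3*2+0) = (12,6)
col: 3 vs 6

buggy=3 correct=6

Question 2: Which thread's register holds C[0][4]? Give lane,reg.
r: 0->gid=0,r8=0  c: 4->tid=2,i&1=0
L=0*4+2=2  i=0*2+0=0

2,0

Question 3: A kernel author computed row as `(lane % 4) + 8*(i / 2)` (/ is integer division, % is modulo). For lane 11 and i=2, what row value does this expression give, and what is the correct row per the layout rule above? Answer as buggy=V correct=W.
`(lane % 4) + 8*(i / 2)`[11,2]=>11
L=11=>grp=11>>2=2, tig=11&3=3
[2]=>row 2+8=10  col 3·2+0=6
row: 11 vs 10

buggy=11 correct=10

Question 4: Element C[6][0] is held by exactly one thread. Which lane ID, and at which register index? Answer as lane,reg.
r=6→G=6,rhi=0  c=0→T=0,p=0
L=6*4+0=24  i=0*2+0=0

24,0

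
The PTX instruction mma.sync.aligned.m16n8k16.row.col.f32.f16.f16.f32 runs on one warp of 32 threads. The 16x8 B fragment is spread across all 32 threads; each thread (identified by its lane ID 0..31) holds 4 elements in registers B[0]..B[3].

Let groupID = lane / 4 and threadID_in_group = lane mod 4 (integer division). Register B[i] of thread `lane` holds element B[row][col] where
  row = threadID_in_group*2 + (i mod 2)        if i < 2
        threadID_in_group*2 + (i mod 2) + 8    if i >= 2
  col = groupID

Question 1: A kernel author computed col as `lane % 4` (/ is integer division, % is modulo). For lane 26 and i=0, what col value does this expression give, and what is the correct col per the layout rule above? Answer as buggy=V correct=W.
`lane % 4`[26,0]->2
26: g=6,t=2
[0] (2*2+0+0,6) = (4,6)
col: 2 vs 6

buggy=2 correct=6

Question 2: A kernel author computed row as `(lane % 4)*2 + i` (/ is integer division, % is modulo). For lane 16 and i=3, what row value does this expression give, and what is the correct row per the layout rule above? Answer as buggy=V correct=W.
buggy=3 correct=9

`(lane % 4)*2 + i`[16,3]⇒3
lane 16⇒16/4=4, 16 mod 4=0
i=3  r:2·0+1+8⇒9  c:4
row: 3 vs 9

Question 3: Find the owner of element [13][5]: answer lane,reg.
c: 5->gid=5  r: 13->r8=1,tid=2,i&1=1
L=5*4+2=22  i=1*2+1=3

22,3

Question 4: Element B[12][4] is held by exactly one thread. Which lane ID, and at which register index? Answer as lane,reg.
18,2

c:4=>grp=4  r:12=>rB=1,tig=2,lo=0
L=4*4+2=18  i=1*2+0=2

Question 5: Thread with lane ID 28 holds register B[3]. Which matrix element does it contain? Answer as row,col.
9,7

L=28→G=28>>2=7, T=28&3=0
[3]→row 0·2+1+8=9  col G=7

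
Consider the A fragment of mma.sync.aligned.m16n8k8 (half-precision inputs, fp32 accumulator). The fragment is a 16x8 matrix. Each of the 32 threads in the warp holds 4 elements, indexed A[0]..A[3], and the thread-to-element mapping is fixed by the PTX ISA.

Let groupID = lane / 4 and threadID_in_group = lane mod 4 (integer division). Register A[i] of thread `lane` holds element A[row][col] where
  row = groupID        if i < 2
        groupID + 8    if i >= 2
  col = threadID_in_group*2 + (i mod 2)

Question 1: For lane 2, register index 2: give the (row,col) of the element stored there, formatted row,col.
8,4

L=2⇒gr=2>>2=0, th=2&3=2
[2]⇒row 0+8=8  col 2·2+0=4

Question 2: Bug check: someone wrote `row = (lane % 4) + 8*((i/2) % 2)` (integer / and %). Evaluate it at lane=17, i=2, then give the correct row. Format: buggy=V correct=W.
`(lane % 4) + 8*((i/2) % 2)`[17,2]=>9
17: grp=4,tig=1
[2] (4+8,1*2+0) = (12,2)
row: 9 vs 12

buggy=9 correct=12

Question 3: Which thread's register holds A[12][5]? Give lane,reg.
18,3

r=12⇒gr=4,Rb=1  c=5⇒th=2,odd=1
L=4*4+2=18  i=1*2+1=3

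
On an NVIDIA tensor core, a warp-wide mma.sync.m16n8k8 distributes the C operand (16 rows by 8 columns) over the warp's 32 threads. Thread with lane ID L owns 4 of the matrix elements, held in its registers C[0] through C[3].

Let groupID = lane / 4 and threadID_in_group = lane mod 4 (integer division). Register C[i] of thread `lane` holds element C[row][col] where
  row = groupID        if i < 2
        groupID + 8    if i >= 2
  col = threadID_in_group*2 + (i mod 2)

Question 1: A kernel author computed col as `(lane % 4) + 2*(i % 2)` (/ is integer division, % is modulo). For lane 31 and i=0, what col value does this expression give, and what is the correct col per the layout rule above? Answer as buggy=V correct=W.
buggy=3 correct=6

`(lane % 4) + 2*(i % 2)`[31,0]=>3
31: grp=7,tig=3
[0] (7+0,3*2+0) = (7,6)
col: 3 vs 6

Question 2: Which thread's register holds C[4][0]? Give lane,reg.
16,0

r:4=>grp=4,rB=0  c:0=>tig=0,lo=0
L=4*4+0=16  i=0*2+0=0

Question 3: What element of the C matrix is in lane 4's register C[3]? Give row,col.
9,1

4: G=1,T=0
[3] (1+8,0*2+1) = (9,1)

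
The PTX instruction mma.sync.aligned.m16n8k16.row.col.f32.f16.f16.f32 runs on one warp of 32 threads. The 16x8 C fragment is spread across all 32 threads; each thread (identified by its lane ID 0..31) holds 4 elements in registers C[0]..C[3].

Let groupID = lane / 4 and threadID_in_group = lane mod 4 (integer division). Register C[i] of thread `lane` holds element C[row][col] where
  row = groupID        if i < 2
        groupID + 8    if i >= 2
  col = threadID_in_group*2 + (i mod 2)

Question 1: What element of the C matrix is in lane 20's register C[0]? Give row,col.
5,0

lane 20: gr=5 (20/4), th=0 (20%4)
i=0: r=5+0=5, c=0*2+0=0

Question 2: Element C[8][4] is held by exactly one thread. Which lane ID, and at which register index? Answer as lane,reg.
r=8->g=0,rb=1  c=4->t=2,b0=0
L=0*4+2=2  i=1*2+0=2

2,2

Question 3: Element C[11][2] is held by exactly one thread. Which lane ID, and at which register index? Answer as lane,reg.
13,2

r=11⇒gr=3,Rb=1  c=2⇒th=1,odd=0
L=3*4+1=13  i=1*2+0=2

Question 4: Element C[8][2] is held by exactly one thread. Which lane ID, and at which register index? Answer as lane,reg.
r: 8->gid=0,r8=1  c: 2->tid=1,i&1=0
L=0*4+1=1  i=1*2+0=2

1,2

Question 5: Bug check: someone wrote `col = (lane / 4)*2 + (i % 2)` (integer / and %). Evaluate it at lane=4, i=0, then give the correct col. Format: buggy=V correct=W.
`(lane / 4)*2 + (i % 2)`[4,0]⇒2
L=4⇒gr=4>>2=1, th=4&3=0
[0]⇒row 1+0=1  col 0·2+0=0
col: 2 vs 0

buggy=2 correct=0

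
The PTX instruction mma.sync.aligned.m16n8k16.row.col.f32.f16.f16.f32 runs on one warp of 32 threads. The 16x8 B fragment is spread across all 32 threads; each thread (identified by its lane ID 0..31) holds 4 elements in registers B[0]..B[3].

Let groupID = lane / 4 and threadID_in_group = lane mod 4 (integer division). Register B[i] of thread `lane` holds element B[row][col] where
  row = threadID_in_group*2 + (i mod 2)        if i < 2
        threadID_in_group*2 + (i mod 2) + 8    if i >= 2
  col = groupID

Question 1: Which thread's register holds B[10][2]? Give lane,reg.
c=2->g=2  r=10->rb=1,t=1,b0=0
L=2*4+1=9  i=1*2+0=2

9,2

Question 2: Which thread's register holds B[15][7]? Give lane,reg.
c=7->g=7  r=15->rb=1,t=3,b0=1
L=7*4+3=31  i=1*2+1=3

31,3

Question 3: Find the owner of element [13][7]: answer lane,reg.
30,3

c:7=>grp=7  r:13=>rB=1,tig=2,lo=1
L=7*4+2=30  i=1*2+1=3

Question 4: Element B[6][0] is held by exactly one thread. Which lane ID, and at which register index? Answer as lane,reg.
3,0

c=0→G=0  r=6→rhi=0,T=3,p=0
L=0*4+3=3  i=0*2+0=0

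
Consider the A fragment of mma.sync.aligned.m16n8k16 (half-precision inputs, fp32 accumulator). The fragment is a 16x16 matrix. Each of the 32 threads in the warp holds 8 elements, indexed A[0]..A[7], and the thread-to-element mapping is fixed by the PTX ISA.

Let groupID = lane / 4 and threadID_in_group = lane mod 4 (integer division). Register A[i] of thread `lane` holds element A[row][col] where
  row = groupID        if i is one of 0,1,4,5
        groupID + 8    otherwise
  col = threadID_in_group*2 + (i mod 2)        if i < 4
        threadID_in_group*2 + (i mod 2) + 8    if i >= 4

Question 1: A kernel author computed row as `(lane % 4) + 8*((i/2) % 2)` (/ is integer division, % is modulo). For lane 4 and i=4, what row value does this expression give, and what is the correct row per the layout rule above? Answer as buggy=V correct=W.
`(lane % 4) + 8*((i/2) % 2)`[4,4]→0
4: G=1,T=0
[4] (1+0,0*2+0+8) = (1,8)
row: 0 vs 1

buggy=0 correct=1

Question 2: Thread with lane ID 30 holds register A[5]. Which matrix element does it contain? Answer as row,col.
7,13

lane 30⇒30/4=7, 30 mod 4=2
i=5  r:7+0⇒7  c:2·2+1+8⇒13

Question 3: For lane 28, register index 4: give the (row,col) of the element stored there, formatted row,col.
7,8

L=28⇒gr=28>>2=7, th=28&3=0
[4]⇒row 7+0=7  col 0·2+0+8=8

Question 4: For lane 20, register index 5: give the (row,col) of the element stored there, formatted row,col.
5,9

lane 20=>20/4=5, 20 mod 4=0
i=5  r:5+0=>5  c:2·0+1+8=>9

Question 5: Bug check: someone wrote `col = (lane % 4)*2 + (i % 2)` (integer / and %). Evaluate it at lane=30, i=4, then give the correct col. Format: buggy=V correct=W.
`(lane % 4)*2 + (i % 2)`[30,4]=>4
lane 30=>30/4=7, 30 mod 4=2
i=4  r:7+0=>7  c:2·2+0+8=>12
col: 4 vs 12

buggy=4 correct=12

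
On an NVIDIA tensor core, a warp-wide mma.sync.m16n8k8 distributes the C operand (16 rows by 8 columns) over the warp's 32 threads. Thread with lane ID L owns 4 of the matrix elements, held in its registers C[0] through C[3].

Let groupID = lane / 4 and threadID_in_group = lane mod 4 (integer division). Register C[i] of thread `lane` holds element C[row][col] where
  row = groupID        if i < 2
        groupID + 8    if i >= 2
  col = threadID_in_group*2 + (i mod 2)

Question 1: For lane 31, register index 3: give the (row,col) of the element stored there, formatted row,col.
L=31->gid=31>>2=7, tid=31&3=3
[3]->row 7+8=15  col 3·2+1=7

15,7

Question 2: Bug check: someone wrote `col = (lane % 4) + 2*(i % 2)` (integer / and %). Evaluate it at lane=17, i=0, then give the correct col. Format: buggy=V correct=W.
`(lane % 4) + 2*(i % 2)`[17,0]->1
17: gid=4,tid=1
[0] (4+0,1*2+0) = (4,2)
col: 1 vs 2

buggy=1 correct=2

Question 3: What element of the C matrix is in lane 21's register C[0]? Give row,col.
21: grp=5,tig=1
[0] (5+0,1*2+0) = (5,2)

5,2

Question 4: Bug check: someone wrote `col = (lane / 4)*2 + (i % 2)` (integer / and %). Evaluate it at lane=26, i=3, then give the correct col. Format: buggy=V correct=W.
`(lane / 4)*2 + (i % 2)`[26,3]->13
L=26->g=26>>2=6, t=26&3=2
[3]->row 6+8=14  col 2·2+1=5
col: 13 vs 5

buggy=13 correct=5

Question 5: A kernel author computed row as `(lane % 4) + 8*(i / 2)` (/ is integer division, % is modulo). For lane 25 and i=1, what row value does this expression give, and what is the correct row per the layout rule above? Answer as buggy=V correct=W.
buggy=1 correct=6

`(lane % 4) + 8*(i / 2)`[25,1]→1
lane 25→25/4=6, 25 mod 4=1
i=1  r:6+0→6  c:2·1+1→3
row: 1 vs 6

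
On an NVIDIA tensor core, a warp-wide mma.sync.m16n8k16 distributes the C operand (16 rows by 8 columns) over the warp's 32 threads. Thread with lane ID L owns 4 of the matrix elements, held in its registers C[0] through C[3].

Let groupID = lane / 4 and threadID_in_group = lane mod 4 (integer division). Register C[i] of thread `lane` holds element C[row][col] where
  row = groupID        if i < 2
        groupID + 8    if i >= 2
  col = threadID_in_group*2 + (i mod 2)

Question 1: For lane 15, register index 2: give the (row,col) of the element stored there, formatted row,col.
11,6

15: grp=3,tig=3
[2] (3+8,3*2+0) = (11,6)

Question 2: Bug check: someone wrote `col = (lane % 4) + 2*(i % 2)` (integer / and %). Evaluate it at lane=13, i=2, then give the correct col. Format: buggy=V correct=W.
`(lane % 4) + 2*(i % 2)`[13,2]->1
L=13->gid=13>>2=3, tid=13&3=1
[2]->row 3+8=11  col 1·2+0=2
col: 1 vs 2

buggy=1 correct=2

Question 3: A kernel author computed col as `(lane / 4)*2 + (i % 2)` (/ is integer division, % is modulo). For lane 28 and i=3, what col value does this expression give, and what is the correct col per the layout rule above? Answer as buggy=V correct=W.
`(lane / 4)*2 + (i % 2)`[28,3]⇒15
lane 28: gr=7 (28/4), th=0 (28%4)
i=3: r=7+8=15, c=0*2+1=1
col: 15 vs 1

buggy=15 correct=1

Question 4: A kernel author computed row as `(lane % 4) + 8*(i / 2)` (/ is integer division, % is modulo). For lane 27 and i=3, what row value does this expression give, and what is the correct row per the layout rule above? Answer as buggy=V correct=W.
`(lane % 4) + 8*(i / 2)`[27,3]⇒11
lane 27⇒27/4=6, 27 mod 4=3
i=3  r:6+8⇒14  c:2·3+1⇒7
row: 11 vs 14

buggy=11 correct=14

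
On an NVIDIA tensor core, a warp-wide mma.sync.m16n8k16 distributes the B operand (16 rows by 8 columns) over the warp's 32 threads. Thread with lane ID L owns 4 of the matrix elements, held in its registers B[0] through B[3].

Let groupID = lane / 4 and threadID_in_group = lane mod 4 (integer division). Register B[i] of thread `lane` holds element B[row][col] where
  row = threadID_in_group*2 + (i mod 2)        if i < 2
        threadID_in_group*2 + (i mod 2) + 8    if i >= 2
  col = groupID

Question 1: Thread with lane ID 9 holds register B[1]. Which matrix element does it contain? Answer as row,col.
L=9→G=9>>2=2, T=9&3=1
[1]→row 1·2+1+0=3  col G=2

3,2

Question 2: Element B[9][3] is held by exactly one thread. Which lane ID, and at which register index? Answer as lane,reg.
12,3

c=3->g=3  r=9->rb=1,t=0,b0=1
L=3*4+0=12  i=1*2+1=3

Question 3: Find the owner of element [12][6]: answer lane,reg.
26,2

c=6->g=6  r=12->rb=1,t=2,b0=0
L=6*4+2=26  i=1*2+0=2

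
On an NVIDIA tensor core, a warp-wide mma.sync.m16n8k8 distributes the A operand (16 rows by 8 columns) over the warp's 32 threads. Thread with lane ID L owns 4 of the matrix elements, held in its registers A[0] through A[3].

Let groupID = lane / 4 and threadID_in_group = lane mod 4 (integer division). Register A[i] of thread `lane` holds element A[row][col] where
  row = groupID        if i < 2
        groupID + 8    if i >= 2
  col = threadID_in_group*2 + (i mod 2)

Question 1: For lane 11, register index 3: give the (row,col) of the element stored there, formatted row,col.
10,7

lane 11->11/4=2, 11 mod 4=3
i=3  r:2+8->10  c:2·3+1->7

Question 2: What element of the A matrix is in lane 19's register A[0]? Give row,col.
19: gid=4,tid=3
[0] (4+0,3*2+0) = (4,6)

4,6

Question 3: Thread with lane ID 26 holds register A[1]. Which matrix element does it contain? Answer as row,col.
6,5

26: g=6,t=2
[1] (6+0,2*2+1) = (6,5)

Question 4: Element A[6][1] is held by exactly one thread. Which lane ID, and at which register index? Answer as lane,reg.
r:6=>grp=6,rB=0  c:1=>tig=0,lo=1
L=6*4+0=24  i=0*2+1=1

24,1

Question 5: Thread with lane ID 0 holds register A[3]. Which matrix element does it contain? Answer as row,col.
L=0=>grp=0>>2=0, tig=0&3=0
[3]=>row 0+8=8  col 0·2+1=1

8,1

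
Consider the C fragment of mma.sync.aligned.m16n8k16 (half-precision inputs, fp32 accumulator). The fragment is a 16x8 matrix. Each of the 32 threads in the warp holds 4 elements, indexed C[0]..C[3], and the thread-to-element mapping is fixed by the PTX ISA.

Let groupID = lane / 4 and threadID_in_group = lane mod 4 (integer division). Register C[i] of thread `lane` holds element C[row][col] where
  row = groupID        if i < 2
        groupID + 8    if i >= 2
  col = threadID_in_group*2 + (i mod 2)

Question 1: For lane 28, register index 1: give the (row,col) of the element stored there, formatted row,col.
lane 28: G=7 (28/4), T=0 (28%4)
i=1: r=7+0=7, c=0*2+1=1

7,1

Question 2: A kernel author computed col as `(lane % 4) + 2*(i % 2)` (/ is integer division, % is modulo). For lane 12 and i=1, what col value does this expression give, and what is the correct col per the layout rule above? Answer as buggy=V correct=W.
buggy=2 correct=1

`(lane % 4) + 2*(i % 2)`[12,1]→2
lane 12: G=3 (12/4), T=0 (12%4)
i=1: r=3+0=3, c=0*2+1=1
col: 2 vs 1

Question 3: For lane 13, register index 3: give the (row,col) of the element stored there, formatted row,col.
L=13=>grp=13>>2=3, tig=13&3=1
[3]=>row 3+8=11  col 1·2+1=3

11,3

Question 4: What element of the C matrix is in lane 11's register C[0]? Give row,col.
lane 11->11/4=2, 11 mod 4=3
i=0  r:2+0->2  c:2·3+0->6

2,6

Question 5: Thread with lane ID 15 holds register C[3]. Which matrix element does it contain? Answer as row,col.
15: G=3,T=3
[3] (3+8,3*2+1) = (11,7)

11,7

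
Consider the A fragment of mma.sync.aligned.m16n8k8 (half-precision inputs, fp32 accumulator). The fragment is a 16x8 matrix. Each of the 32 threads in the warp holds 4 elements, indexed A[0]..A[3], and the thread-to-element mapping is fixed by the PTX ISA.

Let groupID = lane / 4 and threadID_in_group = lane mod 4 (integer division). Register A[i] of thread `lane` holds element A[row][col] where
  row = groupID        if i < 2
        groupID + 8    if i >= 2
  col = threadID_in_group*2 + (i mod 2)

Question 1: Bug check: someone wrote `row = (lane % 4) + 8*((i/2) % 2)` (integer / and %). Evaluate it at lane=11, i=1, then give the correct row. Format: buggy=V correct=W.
`(lane % 4) + 8*((i/2) % 2)`[11,1]→3
lane 11: G=2 (11/4), T=3 (11%4)
i=1: r=2+0=2, c=3*2+1=7
row: 3 vs 2

buggy=3 correct=2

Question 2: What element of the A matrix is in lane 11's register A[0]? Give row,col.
2,6

L=11⇒gr=11>>2=2, th=11&3=3
[0]⇒row 2+0=2  col 3·2+0=6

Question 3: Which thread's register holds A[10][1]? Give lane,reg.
r: 10->gid=2,r8=1  c: 1->tid=0,i&1=1
L=2*4+0=8  i=1*2+1=3

8,3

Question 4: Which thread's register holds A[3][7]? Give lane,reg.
r:3=>grp=3,rB=0  c:7=>tig=3,lo=1
L=3*4+3=15  i=0*2+1=1

15,1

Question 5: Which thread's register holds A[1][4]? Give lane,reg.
6,0

r: 1->gid=1,r8=0  c: 4->tid=2,i&1=0
L=1*4+2=6  i=0*2+0=0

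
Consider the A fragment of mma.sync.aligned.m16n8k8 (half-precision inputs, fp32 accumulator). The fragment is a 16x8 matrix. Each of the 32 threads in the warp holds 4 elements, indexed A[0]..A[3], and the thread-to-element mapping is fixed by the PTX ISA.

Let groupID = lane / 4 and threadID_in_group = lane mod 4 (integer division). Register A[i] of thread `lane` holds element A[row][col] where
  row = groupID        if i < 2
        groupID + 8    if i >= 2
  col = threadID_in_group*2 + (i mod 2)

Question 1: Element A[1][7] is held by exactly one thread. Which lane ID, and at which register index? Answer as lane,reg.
7,1

r: 1->gid=1,r8=0  c: 7->tid=3,i&1=1
L=1*4+3=7  i=0*2+1=1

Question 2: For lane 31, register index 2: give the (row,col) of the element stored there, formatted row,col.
15,6

31: G=7,T=3
[2] (7+8,3*2+0) = (15,6)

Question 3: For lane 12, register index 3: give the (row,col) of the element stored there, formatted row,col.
12: gr=3,th=0
[3] (3+8,0*2+1) = (11,1)

11,1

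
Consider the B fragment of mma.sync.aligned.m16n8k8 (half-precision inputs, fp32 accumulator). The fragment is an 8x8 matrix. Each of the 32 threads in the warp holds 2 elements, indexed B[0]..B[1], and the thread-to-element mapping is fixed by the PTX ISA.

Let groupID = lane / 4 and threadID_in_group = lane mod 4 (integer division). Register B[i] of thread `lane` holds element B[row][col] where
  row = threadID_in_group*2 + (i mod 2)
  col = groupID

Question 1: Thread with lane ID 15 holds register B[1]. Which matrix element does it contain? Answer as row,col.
7,3

lane 15: grp=3 (15/4), tig=3 (15%4)
i=1: r=3*2+1=7, c=grp=3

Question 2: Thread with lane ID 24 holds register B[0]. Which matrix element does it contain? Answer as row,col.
0,6

24: gid=6,tid=0
[0] (0*2+0,6) = (0,6)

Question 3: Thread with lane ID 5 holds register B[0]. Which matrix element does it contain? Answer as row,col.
lane 5->5/4=1, 5 mod 4=1
i=0  r:2·1+0->2  c:1

2,1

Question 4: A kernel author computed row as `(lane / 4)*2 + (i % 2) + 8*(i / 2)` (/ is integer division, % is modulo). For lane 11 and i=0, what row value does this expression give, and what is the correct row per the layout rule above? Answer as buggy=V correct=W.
`(lane / 4)*2 + (i % 2) + 8*(i / 2)`[11,0]→4
lane 11→11/4=2, 11 mod 4=3
i=0  r:2·3+0→6  c:2
row: 4 vs 6

buggy=4 correct=6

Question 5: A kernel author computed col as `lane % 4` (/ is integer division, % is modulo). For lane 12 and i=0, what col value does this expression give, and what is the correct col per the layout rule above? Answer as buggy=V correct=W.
`lane % 4`[12,0]->0
lane 12->12/4=3, 12 mod 4=0
i=0  r:2·0+0->0  c:3
col: 0 vs 3

buggy=0 correct=3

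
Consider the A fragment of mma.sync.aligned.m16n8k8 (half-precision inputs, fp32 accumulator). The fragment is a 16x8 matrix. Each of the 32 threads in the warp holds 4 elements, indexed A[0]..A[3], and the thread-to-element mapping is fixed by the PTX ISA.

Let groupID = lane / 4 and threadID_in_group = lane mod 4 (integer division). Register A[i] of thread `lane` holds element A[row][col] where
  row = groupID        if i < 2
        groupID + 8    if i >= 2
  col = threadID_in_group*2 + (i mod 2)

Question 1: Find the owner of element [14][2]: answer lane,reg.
r:14=>grp=6,rB=1  c:2=>tig=1,lo=0
L=6*4+1=25  i=1*2+0=2

25,2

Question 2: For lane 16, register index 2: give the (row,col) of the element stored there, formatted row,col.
12,0

L=16=>grp=16>>2=4, tig=16&3=0
[2]=>row 4+8=12  col 0·2+0=0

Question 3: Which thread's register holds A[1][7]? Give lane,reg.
7,1

r:1=>grp=1,rB=0  c:7=>tig=3,lo=1
L=1*4+3=7  i=0*2+1=1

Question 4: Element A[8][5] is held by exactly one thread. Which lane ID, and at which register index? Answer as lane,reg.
r=8->g=0,rb=1  c=5->t=2,b0=1
L=0*4+2=2  i=1*2+1=3

2,3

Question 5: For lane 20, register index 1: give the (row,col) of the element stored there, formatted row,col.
5,1

lane 20: gr=5 (20/4), th=0 (20%4)
i=1: r=5+0=5, c=0*2+1=1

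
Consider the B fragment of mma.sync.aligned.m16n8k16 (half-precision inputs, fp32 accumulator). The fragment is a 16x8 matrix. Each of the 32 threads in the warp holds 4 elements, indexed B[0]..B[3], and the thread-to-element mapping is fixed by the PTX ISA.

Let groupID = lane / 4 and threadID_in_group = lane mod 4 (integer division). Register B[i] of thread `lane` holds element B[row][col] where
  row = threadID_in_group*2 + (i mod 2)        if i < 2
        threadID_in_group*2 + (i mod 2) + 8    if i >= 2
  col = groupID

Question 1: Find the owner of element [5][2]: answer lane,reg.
10,1

c:2=>grp=2  r:5=>rB=0,tig=2,lo=1
L=2*4+2=10  i=0*2+1=1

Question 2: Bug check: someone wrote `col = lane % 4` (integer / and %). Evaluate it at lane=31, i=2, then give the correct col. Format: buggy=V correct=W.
buggy=3 correct=7

`lane % 4`[31,2]->3
lane 31: gid=7 (31/4), tid=3 (31%4)
i=2: r=3*2+0+8=14, c=gid=7
col: 3 vs 7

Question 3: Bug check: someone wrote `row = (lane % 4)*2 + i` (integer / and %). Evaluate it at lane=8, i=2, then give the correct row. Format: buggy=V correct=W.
`(lane % 4)*2 + i`[8,2]->2
lane 8->8/4=2, 8 mod 4=0
i=2  r:2·0+0+8->8  c:2
row: 2 vs 8

buggy=2 correct=8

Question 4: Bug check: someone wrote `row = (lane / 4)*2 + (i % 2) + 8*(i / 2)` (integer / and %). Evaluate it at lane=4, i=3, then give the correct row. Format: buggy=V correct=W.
buggy=11 correct=9

`(lane / 4)*2 + (i % 2) + 8*(i / 2)`[4,3]→11
L=4→G=4>>2=1, T=4&3=0
[3]→row 0·2+1+8=9  col G=1
row: 11 vs 9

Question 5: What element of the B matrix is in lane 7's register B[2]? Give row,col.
14,1

lane 7=>7/4=1, 7 mod 4=3
i=2  r:2·3+0+8=>14  c:1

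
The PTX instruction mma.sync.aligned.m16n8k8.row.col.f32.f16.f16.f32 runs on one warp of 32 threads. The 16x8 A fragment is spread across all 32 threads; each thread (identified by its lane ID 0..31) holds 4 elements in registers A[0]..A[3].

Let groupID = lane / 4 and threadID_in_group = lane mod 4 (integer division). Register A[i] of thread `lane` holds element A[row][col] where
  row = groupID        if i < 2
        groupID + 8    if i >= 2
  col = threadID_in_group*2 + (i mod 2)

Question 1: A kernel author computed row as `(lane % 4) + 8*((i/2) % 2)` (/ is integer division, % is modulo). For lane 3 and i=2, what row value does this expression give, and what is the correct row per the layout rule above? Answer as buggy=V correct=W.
buggy=11 correct=8

`(lane % 4) + 8*((i/2) % 2)`[3,2]→11
L=3→G=3>>2=0, T=3&3=3
[2]→row 0+8=8  col 3·2+0=6
row: 11 vs 8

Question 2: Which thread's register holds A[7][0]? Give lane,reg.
r=7->g=7,rb=0  c=0->t=0,b0=0
L=7*4+0=28  i=0*2+0=0

28,0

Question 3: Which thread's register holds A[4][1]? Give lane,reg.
16,1

r=4→G=4,rhi=0  c=1→T=0,p=1
L=4*4+0=16  i=0*2+1=1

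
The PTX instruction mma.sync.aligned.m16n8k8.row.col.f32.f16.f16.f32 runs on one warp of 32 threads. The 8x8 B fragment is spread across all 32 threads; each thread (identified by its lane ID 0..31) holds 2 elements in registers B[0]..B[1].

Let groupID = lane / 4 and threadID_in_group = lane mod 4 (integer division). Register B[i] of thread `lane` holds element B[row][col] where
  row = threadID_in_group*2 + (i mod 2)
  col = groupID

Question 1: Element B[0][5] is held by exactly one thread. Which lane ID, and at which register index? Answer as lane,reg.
20,0

c=5⇒gr=5  r=0⇒th=0,odd=0
L=5*4+0=20  i=0=0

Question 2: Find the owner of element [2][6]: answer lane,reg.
25,0

c=6⇒gr=6  r=2⇒th=1,odd=0
L=6*4+1=25  i=0=0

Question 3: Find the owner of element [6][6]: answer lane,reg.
c=6->g=6  r=6->t=3,b0=0
L=6*4+3=27  i=0=0

27,0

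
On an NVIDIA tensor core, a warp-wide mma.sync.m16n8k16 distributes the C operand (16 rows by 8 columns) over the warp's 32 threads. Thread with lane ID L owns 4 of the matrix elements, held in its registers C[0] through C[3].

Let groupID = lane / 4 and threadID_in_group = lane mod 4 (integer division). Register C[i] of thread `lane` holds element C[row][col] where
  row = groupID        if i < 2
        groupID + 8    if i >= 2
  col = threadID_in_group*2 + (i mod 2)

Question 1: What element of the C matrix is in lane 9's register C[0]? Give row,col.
2,2

lane 9: g=2 (9/4), t=1 (9%4)
i=0: r=2+0=2, c=1*2+0=2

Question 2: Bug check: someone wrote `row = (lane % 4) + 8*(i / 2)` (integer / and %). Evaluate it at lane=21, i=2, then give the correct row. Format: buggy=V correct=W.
`(lane % 4) + 8*(i / 2)`[21,2]⇒9
lane 21⇒21/4=5, 21 mod 4=1
i=2  r:5+8⇒13  c:2·1+0⇒2
row: 9 vs 13

buggy=9 correct=13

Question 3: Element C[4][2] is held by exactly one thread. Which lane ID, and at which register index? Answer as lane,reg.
r:4=>grp=4,rB=0  c:2=>tig=1,lo=0
L=4*4+1=17  i=0*2+0=0

17,0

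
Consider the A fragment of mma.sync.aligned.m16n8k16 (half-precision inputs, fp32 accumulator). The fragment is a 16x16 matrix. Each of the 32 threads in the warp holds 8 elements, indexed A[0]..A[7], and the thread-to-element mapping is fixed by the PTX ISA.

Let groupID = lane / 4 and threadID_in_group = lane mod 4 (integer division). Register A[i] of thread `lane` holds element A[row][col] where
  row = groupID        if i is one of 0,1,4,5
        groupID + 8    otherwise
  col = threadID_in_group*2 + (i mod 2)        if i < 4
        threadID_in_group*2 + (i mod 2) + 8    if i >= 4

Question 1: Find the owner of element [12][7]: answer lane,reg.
r=12->g=4,rb=1  c=7->cb=0,t=3,b0=1
L=4*4+3=19  i=0*4+1*2+1=3

19,3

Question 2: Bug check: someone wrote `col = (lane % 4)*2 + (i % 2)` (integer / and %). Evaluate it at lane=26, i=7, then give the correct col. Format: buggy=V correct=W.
buggy=5 correct=13

`(lane % 4)*2 + (i % 2)`[26,7]->5
L=26->g=26>>2=6, t=26&3=2
[7]->row 6+8=14  col 2·2+1+8=13
col: 5 vs 13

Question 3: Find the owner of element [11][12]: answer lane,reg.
r=11->g=3,rb=1  c=12->cb=1,t=2,b0=0
L=3*4+2=14  i=1*4+1*2+0=6

14,6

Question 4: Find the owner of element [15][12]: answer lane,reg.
30,6

r: 15->gid=7,r8=1  c: 12->c8=1,tid=2,i&1=0
L=7*4+2=30  i=1*4+1*2+0=6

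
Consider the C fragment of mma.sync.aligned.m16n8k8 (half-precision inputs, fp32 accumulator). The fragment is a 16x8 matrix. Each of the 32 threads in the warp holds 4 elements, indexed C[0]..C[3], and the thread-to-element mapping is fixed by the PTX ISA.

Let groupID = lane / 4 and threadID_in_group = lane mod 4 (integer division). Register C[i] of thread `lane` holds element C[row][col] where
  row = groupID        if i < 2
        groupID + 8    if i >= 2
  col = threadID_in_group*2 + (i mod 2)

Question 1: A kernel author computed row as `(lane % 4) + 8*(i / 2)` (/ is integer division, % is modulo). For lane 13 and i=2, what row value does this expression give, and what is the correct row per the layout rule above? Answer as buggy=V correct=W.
buggy=9 correct=11

`(lane % 4) + 8*(i / 2)`[13,2]→9
lane 13: G=3 (13/4), T=1 (13%4)
i=2: r=3+8=11, c=1*2+0=2
row: 9 vs 11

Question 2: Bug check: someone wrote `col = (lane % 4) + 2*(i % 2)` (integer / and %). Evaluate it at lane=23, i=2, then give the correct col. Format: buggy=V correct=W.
`(lane % 4) + 2*(i % 2)`[23,2]→3
lane 23: G=5 (23/4), T=3 (23%4)
i=2: r=5+8=13, c=3*2+0=6
col: 3 vs 6

buggy=3 correct=6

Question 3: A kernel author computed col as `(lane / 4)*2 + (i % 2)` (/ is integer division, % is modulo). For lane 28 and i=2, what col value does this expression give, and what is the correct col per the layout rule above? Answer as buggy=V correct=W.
buggy=14 correct=0

`(lane / 4)*2 + (i % 2)`[28,2]→14
28: G=7,T=0
[2] (7+8,0*2+0) = (15,0)
col: 14 vs 0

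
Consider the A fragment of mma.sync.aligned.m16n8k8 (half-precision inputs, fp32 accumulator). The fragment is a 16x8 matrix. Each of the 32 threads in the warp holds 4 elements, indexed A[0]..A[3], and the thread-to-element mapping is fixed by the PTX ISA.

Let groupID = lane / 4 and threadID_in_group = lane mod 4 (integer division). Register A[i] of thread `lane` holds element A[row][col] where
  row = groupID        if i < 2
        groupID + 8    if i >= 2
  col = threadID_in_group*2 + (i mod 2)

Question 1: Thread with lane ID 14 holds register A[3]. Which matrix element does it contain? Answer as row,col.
lane 14: G=3 (14/4), T=2 (14%4)
i=3: r=3+8=11, c=2*2+1=5

11,5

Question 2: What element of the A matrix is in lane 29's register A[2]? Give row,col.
15,2

29: gid=7,tid=1
[2] (7+8,1*2+0) = (15,2)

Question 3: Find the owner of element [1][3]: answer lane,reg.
r:1=>grp=1,rB=0  c:3=>tig=1,lo=1
L=1*4+1=5  i=0*2+1=1

5,1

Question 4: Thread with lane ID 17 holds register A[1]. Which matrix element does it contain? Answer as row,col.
4,3

lane 17: G=4 (17/4), T=1 (17%4)
i=1: r=4+0=4, c=1*2+1=3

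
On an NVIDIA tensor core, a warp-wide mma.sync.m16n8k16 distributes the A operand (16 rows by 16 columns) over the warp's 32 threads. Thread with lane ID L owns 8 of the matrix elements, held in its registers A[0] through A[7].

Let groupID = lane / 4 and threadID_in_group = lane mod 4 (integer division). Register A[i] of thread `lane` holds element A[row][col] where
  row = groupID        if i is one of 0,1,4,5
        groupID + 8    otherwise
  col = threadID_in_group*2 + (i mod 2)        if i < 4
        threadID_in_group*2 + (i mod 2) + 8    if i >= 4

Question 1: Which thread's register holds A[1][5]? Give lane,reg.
6,1

r:1=>grp=1,rB=0  c:5=>cB=0,tig=2,lo=1
L=1*4+2=6  i=0*4+0*2+1=1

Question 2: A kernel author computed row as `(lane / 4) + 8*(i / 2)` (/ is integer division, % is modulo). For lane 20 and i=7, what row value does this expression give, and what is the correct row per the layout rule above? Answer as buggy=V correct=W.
`(lane / 4) + 8*(i / 2)`[20,7]⇒29
lane 20: gr=5 (20/4), th=0 (20%4)
i=7: r=5+8=13, c=0*2+1+8=9
row: 29 vs 13

buggy=29 correct=13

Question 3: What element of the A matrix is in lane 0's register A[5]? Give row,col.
L=0=>grp=0>>2=0, tig=0&3=0
[5]=>row 0+0=0  col 0·2+1+8=9

0,9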